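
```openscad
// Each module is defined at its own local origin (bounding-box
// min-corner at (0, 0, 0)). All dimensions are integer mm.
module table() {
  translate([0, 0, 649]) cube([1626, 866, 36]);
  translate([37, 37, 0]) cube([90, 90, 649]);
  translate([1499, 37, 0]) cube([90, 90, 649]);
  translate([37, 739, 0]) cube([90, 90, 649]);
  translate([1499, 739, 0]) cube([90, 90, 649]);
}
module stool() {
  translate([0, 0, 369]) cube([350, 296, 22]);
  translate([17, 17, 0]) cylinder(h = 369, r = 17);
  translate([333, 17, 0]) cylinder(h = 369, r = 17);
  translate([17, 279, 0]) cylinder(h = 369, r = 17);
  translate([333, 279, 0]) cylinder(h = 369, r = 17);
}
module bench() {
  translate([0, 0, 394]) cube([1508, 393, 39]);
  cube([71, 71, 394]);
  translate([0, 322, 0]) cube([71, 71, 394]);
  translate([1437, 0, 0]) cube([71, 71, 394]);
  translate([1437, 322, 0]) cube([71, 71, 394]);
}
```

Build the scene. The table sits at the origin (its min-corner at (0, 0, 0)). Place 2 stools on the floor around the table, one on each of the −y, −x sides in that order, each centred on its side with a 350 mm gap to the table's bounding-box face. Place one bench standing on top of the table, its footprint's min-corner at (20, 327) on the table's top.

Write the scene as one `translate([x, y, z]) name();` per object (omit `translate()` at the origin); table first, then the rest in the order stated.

table();
translate([638, -646, 0]) stool();
translate([-700, 285, 0]) stool();
translate([20, 327, 685]) bench();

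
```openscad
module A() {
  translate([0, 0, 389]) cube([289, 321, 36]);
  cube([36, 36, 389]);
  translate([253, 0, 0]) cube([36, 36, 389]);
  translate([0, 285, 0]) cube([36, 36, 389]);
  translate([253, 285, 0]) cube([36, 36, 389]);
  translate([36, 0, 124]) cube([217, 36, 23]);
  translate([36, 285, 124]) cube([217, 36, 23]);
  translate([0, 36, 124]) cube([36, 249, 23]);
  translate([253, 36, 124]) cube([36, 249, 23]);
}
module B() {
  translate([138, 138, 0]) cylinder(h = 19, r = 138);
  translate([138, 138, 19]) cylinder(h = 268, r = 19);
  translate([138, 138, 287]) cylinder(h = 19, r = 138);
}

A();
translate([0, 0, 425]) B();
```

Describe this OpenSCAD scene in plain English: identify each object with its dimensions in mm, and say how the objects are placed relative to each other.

A is a simple wooden stool: a rectangular seat 289 mm (x) by 321 mm (y), 36 mm thick, top face at z = 425 mm, on four square legs, each 36×36 mm in cross-section. The legs rest on z = 0, each flush with a corner of the seat. Four stretchers, 36 mm wide and 23 mm tall, connect adjacent legs with their undersides at z = 124 mm, each running between the inner faces of the legs it joins and aligned with the legs' outer faces on the other axis.

B is a spool: two coaxial disc flanges of radius 138 mm and thickness 19 mm, joined by a core cylinder of radius 19 mm and height 268 mm. The lower flange rests on z = 0 and the three cylinders share a vertical axis.

The spool is on top of the stool.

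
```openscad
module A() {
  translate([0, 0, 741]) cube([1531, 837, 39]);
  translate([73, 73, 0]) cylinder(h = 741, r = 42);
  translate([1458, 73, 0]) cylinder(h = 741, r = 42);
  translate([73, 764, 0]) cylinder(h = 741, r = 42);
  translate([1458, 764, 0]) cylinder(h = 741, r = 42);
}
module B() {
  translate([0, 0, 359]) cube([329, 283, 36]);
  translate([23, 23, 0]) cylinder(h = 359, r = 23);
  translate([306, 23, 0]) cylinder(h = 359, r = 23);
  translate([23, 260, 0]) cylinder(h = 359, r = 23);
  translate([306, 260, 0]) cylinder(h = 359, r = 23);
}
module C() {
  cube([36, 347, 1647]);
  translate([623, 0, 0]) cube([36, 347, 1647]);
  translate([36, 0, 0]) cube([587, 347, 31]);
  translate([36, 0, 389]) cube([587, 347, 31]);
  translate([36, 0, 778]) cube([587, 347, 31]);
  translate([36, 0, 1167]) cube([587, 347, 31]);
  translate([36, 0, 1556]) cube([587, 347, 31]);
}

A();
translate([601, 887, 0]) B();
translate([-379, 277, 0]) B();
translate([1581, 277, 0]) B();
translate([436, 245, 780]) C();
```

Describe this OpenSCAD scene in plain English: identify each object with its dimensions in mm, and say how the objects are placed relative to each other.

A is a rectangular dining table. The top is 1531×837×39 mm with its upper surface at z = 780 mm. It stands on four round legs of 84 mm diameter, each leg's bounding box inset 31 mm from the nearest pair of top edges, running from the floor to the underside of the top.

B is a four-legged stool. The seat is 329×283 mm, 36 mm thick, top at z = 395 mm. It stands on four round legs, each 46 mm in diameter, from z = 0 to the seat underside, each leg's axis is inset half a diameter from the nearest pair of seat edges (so the leg's bounding box is flush with the corner).

C is a bookshelf 659 mm wide overall, 347 mm deep and 1647 mm tall. The two sides are 36 mm thick vertical panels. 5 horizontal shelves of 31 mm thickness span between the inner faces of the sides; the lowest shelf sits on the floor and shelves are stacked with a clear vertical gap of 358 mm between each pair.

Three stools sit around the table at the +y, −x, +x sides. The bookshelf is on top of the table, centred.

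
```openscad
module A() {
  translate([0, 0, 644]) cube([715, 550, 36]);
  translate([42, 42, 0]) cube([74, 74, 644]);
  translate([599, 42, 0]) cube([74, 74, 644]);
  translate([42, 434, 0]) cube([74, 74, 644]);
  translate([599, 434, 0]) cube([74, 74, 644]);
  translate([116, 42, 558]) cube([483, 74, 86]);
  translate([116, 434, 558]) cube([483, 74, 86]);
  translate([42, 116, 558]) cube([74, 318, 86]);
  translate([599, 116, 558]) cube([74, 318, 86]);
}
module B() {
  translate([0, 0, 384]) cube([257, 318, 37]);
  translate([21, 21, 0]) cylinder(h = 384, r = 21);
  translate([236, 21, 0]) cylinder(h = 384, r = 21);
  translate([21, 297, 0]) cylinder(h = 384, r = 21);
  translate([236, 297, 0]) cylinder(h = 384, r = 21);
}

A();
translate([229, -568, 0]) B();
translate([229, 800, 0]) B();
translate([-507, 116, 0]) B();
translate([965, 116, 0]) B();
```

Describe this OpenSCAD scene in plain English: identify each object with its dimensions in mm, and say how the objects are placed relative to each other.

A is a table: top 715 mm (x) × 550 mm (y), 36 mm thick, upper face at z = 680 mm, on four 74×74 mm square legs, each inset 42 mm from the nearest pair of top edges, running from z = 0 to the bottom of the top. Four apron rails, 74 mm thick and 86 mm tall, run between adjacent legs with their top edges flush with the underside of the top and their outer faces flush with the legs' outer faces.

B is a four-legged stool. The seat is a 257×318×37 mm slab whose top surface is at z = 421 mm; four round legs, each 42 mm in diameter, run from the floor (z = 0) to the underside of the seat, each leg's axis is inset half a diameter from the nearest pair of seat edges (so the leg's bounding box is flush with the corner).

Four stools sit around the table at the −y, +y, −x, +x sides.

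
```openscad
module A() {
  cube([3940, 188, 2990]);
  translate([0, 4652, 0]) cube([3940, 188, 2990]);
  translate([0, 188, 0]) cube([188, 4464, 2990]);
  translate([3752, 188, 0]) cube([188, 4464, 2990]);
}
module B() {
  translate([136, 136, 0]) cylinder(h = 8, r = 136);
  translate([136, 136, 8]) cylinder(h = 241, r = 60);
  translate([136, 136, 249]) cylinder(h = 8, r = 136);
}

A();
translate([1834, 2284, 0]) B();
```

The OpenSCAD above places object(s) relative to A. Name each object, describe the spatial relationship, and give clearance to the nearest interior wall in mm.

Clearances: x = 1646, y = 2096; minimum 1646 mm.

A is a house frame. B is a spool. The spool sits inside the house frame, centred. The clearance to the nearest interior wall is 1646 mm.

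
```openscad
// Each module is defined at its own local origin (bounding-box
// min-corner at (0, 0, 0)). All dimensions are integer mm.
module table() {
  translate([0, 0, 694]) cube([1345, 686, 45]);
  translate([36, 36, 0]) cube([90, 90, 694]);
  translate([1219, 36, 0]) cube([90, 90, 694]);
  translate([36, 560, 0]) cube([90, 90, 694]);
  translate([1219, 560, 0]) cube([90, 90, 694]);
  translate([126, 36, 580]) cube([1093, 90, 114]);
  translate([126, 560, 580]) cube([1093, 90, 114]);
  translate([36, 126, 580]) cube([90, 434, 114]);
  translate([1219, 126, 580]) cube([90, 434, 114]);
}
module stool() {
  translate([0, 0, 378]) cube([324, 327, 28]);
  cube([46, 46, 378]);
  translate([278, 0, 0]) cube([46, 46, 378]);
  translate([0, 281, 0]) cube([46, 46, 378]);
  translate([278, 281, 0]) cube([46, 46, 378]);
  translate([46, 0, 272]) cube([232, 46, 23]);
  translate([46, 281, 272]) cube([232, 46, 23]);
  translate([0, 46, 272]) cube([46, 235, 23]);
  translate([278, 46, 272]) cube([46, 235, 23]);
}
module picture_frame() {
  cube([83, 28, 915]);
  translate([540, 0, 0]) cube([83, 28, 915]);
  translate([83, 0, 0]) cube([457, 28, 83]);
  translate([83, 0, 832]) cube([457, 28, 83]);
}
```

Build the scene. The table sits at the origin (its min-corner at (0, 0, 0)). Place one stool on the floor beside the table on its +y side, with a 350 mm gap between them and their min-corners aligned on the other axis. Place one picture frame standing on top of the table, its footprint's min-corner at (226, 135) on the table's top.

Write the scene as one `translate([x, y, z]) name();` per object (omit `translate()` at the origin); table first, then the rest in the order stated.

table();
translate([0, 1036, 0]) stool();
translate([226, 135, 739]) picture_frame();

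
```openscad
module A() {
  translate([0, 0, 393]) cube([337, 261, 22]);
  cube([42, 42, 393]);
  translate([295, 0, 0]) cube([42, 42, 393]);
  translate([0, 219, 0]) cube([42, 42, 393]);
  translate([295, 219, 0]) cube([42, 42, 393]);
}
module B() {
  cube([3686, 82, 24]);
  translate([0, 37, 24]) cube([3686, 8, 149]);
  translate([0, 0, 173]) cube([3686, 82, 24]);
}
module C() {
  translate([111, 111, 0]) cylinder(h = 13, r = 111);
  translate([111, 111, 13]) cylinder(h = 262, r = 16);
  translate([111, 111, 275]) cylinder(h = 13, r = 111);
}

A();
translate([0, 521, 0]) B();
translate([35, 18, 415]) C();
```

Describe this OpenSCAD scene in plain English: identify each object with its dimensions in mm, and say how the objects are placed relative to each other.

A is a four-legged stool. The seat is a 337×261×22 mm slab whose top surface is at z = 415 mm; four square legs, each 42×42 mm in cross-section, run from the floor (z = 0) to the underside of the seat, each flush with a corner of the seat.

B is an I-beam lying along x, 3686 mm long. Overall section height 197 mm. Two flanges 82 mm wide (y) and 24 mm thick, one on the floor and one at the top; a web 8 mm thick runs between them, centred on the flange width.

C is a spool: two coaxial disc flanges of radius 111 mm and thickness 13 mm, joined by a core cylinder of radius 16 mm and height 262 mm. The lower flange rests on z = 0 and the three cylinders share a vertical axis.

The I-beam is on the floor beside the stool on its +y side. The spool is on top of the stool.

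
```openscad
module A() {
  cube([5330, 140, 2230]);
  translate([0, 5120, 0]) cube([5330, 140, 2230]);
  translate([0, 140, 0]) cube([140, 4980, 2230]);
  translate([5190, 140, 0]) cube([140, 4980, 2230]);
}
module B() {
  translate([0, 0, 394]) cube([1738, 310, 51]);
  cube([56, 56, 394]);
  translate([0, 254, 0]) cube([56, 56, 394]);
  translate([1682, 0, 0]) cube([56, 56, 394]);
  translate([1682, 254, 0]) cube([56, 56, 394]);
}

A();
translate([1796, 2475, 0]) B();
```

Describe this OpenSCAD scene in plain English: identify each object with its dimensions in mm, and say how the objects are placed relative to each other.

A is the wall frame of a small rectangular building: four walls, each 2230 mm tall and 140 mm thick, enclosing a footprint 5330 mm (x) by 5260 mm (y) outside-to-outside, with no floor or roof. The front and back walls (the −y and +y sides) span the full width; the two side walls fit between them.

B is a bench: a 1738×310 mm seat slab, 51 mm thick, top at z = 445 mm, on four 56×56 mm square legs flush with the seat corners and standing on z = 0.

The bench sits inside the house frame, centred.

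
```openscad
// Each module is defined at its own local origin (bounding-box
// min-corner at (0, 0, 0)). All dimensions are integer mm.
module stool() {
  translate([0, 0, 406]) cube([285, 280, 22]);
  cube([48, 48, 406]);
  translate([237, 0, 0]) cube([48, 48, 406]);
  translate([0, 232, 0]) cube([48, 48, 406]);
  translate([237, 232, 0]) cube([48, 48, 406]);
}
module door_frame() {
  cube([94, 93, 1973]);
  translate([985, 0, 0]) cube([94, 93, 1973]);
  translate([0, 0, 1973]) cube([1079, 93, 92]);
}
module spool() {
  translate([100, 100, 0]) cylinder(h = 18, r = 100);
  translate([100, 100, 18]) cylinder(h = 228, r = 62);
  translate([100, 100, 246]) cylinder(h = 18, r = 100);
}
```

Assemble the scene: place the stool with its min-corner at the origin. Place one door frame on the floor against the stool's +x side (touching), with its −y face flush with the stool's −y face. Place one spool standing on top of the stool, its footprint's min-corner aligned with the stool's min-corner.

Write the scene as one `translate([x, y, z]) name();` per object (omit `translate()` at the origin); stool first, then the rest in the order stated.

stool();
translate([285, 0, 0]) door_frame();
translate([0, 0, 428]) spool();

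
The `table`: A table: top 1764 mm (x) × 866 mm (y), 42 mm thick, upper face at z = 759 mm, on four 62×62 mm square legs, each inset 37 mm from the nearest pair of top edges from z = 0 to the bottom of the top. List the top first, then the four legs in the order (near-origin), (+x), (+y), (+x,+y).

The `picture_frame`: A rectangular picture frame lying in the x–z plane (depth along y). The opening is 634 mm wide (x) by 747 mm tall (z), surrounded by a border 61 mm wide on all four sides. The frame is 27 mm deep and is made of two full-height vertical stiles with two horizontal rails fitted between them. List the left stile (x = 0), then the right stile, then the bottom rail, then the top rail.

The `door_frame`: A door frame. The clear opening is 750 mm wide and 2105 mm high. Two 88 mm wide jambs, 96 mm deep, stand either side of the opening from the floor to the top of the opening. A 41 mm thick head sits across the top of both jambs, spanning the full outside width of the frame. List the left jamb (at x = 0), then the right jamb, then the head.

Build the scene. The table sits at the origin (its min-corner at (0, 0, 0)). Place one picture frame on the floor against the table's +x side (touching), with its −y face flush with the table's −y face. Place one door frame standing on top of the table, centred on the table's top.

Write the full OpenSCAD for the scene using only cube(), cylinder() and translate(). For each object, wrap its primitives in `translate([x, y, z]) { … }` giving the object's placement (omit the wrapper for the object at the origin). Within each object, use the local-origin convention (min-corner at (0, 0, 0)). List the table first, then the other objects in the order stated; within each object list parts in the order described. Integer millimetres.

translate([0, 0, 717]) cube([1764, 866, 42]);
translate([37, 37, 0]) cube([62, 62, 717]);
translate([1665, 37, 0]) cube([62, 62, 717]);
translate([37, 767, 0]) cube([62, 62, 717]);
translate([1665, 767, 0]) cube([62, 62, 717]);
translate([1764, 0, 0]) {
  cube([61, 27, 869]);
  translate([695, 0, 0]) cube([61, 27, 869]);
  translate([61, 0, 0]) cube([634, 27, 61]);
  translate([61, 0, 808]) cube([634, 27, 61]);
}
translate([419, 385, 759]) {
  cube([88, 96, 2105]);
  translate([838, 0, 0]) cube([88, 96, 2105]);
  translate([0, 0, 2105]) cube([926, 96, 41]);
}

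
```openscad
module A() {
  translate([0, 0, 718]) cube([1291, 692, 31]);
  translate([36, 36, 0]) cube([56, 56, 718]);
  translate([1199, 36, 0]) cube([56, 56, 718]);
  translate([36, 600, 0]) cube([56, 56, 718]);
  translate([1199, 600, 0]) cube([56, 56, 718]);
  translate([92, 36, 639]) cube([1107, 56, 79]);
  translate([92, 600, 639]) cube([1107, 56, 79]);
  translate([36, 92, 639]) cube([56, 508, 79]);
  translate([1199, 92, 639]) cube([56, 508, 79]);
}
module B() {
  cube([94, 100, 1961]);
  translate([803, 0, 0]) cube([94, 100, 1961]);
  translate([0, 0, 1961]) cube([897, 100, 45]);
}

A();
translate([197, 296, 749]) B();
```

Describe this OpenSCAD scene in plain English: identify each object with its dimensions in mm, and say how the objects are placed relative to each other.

A is a rectangular dining table. The top is 1291×692×31 mm with its upper surface at z = 749 mm. It stands on four 56×56 mm square legs, each inset 36 mm from the nearest pair of top edges, running from the floor to the underside of the top. Four apron rails, 56 mm thick and 79 mm tall, run between adjacent legs with their top edges flush with the underside of the top and their outer faces flush with the legs' outer faces.

B is a rectangular door frame: two vertical jambs of 94×100 mm section, 1961 mm tall, with a clear opening 709 mm wide between their inner faces. A header 45 mm tall and 100 mm deep lies on top of the jambs and spans the full outside width.

The door frame is on top of the table, centred.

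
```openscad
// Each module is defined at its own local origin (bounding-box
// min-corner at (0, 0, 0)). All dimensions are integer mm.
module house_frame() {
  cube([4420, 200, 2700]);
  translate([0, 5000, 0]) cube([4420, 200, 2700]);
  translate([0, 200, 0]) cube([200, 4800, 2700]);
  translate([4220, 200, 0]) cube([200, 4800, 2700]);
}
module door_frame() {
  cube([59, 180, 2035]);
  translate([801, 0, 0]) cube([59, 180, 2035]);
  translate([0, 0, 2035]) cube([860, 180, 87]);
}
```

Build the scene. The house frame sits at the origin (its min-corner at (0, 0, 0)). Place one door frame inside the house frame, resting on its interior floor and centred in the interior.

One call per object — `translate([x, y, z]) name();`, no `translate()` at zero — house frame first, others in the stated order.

house_frame();
translate([1780, 2510, 0]) door_frame();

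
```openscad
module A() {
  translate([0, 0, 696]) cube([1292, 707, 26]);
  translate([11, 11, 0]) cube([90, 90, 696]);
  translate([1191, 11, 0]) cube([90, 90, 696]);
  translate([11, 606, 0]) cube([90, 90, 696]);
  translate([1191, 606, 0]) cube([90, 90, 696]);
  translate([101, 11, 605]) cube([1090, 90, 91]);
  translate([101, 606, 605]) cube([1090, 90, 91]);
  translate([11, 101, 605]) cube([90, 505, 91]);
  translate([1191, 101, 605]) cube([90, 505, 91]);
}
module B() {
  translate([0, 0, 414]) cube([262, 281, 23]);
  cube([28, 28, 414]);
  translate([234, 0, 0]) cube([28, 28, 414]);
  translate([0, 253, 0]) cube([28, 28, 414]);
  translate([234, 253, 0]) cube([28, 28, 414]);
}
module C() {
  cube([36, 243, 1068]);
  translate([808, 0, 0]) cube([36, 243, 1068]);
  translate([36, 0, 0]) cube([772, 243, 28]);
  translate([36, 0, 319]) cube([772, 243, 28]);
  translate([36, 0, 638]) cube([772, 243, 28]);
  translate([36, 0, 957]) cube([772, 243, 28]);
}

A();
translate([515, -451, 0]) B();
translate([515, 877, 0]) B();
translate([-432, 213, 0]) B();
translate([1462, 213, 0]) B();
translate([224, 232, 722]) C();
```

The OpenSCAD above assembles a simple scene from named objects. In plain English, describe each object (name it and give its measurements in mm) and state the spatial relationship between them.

A is a table with a 1292×707 mm rectangular top, 26 mm thick, top surface at z = 722 mm, supported by four 90×90 mm square legs, each inset 11 mm from the nearest pair of top edges, running from the floor. Four apron rails, 90 mm thick and 91 mm tall, run between adjacent legs with their top edges flush with the underside of the top and their outer faces flush with the legs' outer faces.

B is a four-legged stool. The seat is a 262×281×23 mm slab whose top surface is at z = 437 mm; four square legs, each 28×28 mm in cross-section, run from the floor (z = 0) to the underside of the seat, each flush with a corner of the seat.

C is a bookshelf 844 mm wide overall, 243 mm deep and 1068 mm tall. The two sides are 36 mm thick vertical panels. 4 horizontal shelves of 28 mm thickness span between the inner faces of the sides; the lowest shelf sits on the floor and shelves are stacked with a clear vertical gap of 291 mm between each pair.

Four stools sit around the table at the −y, +y, −x, +x sides. The bookshelf is on top of the table, centred.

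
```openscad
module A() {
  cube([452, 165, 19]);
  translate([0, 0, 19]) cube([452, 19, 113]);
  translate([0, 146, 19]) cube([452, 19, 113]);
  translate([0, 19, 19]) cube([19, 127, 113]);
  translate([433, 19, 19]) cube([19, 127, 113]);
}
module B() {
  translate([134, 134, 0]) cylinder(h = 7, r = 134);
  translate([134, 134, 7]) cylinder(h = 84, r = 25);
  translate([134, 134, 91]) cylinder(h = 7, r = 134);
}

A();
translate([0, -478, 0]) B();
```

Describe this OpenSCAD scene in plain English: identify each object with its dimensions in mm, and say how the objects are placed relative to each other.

A is an open storage box with external size 452×165×132 mm and wall thickness 19 mm (the base is also 19 mm thick). The base covers the whole footprint; the four walls stand on the base, with the y-facing walls full-width and the x-facing walls fitting between their inner faces.

B is a spool: two coaxial disc flanges of radius 134 mm and thickness 7 mm, joined by a core cylinder of radius 25 mm and height 84 mm. The lower flange rests on z = 0 and the three cylinders share a vertical axis.

The spool is on the floor beside the open box on its −y side.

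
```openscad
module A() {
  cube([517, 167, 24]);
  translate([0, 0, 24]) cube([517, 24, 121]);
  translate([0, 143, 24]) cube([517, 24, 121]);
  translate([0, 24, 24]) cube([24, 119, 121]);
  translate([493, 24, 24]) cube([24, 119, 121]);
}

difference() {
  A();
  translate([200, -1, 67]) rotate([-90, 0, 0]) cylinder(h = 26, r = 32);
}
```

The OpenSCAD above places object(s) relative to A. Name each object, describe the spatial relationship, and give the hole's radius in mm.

A is an open box. The open box has a circular hole through its front wall. The hole's radius is 32 mm.

The subtracted cylinder has r = 32 mm.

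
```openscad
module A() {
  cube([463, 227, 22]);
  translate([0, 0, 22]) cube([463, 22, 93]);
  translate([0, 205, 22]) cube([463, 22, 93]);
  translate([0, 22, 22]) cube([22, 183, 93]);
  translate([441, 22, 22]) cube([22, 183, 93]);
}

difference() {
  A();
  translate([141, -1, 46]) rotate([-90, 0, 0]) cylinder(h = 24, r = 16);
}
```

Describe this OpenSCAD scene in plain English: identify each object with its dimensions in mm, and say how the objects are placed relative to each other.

A is an open storage box with external size 463×227×115 mm and wall thickness 22 mm (the base is also 22 mm thick). The base covers the whole footprint; the four walls stand on the base, with the y-facing walls full-width and the x-facing walls fitting between their inner faces.

The open box has a circular hole of radius 16 mm through its front wall, centred at (x = 141, z = 46).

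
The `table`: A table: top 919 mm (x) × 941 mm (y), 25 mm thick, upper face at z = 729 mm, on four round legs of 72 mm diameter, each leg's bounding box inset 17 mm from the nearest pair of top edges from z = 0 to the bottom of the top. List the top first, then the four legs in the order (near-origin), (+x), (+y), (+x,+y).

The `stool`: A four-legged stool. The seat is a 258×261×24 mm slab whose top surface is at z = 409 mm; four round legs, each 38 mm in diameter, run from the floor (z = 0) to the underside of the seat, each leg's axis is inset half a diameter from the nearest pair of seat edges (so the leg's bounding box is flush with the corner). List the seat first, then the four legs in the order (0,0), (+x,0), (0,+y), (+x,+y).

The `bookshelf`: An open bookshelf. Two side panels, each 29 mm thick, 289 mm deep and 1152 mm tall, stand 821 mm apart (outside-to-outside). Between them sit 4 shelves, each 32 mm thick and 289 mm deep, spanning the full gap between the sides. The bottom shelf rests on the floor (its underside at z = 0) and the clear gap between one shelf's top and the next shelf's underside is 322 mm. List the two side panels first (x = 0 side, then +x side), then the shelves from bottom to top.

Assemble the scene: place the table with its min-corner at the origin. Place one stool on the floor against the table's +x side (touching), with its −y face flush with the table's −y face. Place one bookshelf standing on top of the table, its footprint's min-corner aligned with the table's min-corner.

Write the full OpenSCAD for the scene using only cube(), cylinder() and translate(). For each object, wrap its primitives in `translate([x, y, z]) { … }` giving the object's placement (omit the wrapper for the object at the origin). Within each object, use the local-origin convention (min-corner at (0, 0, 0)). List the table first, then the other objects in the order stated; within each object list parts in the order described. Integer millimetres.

translate([0, 0, 704]) cube([919, 941, 25]);
translate([53, 53, 0]) cylinder(h = 704, r = 36);
translate([866, 53, 0]) cylinder(h = 704, r = 36);
translate([53, 888, 0]) cylinder(h = 704, r = 36);
translate([866, 888, 0]) cylinder(h = 704, r = 36);
translate([919, 0, 0]) {
  translate([0, 0, 385]) cube([258, 261, 24]);
  translate([19, 19, 0]) cylinder(h = 385, r = 19);
  translate([239, 19, 0]) cylinder(h = 385, r = 19);
  translate([19, 242, 0]) cylinder(h = 385, r = 19);
  translate([239, 242, 0]) cylinder(h = 385, r = 19);
}
translate([0, 0, 729]) {
  cube([29, 289, 1152]);
  translate([792, 0, 0]) cube([29, 289, 1152]);
  translate([29, 0, 0]) cube([763, 289, 32]);
  translate([29, 0, 354]) cube([763, 289, 32]);
  translate([29, 0, 708]) cube([763, 289, 32]);
  translate([29, 0, 1062]) cube([763, 289, 32]);
}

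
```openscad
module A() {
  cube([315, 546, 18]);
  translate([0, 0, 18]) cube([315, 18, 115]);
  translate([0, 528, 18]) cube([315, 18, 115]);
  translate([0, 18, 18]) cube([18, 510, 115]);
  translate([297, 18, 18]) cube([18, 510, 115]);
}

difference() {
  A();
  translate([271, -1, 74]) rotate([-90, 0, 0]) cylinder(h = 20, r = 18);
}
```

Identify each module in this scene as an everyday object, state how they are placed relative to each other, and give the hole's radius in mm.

The subtracted cylinder has r = 18 mm.

A is an open box. The open box has a circular hole through its front wall. The hole's radius is 18 mm.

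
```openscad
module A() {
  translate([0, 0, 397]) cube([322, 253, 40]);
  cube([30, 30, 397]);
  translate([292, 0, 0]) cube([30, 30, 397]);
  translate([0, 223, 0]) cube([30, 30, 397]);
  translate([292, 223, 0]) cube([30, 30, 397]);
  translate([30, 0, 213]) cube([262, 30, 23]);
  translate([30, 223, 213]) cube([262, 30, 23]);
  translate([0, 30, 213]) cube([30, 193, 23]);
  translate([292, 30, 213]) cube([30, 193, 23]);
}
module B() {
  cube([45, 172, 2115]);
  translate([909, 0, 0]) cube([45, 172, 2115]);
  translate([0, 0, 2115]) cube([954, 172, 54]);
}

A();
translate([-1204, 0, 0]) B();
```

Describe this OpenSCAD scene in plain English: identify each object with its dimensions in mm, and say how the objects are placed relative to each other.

A is a simple wooden stool: a rectangular seat 322 mm (x) by 253 mm (y), 40 mm thick, top face at z = 437 mm, on four square legs, each 30×30 mm in cross-section. The legs rest on z = 0, each flush with a corner of the seat. Four stretchers, 30 mm wide and 23 mm tall, connect adjacent legs with their undersides at z = 213 mm, each running between the inner faces of the legs it joins and aligned with the legs' outer faces on the other axis.

B is a rectangular door frame: two vertical jambs of 45×172 mm section, 2115 mm tall, with a clear opening 864 mm wide between their inner faces. A header 54 mm tall and 172 mm deep lies on top of the jambs and spans the full outside width.

The door frame is on the floor beside the stool on its −x side.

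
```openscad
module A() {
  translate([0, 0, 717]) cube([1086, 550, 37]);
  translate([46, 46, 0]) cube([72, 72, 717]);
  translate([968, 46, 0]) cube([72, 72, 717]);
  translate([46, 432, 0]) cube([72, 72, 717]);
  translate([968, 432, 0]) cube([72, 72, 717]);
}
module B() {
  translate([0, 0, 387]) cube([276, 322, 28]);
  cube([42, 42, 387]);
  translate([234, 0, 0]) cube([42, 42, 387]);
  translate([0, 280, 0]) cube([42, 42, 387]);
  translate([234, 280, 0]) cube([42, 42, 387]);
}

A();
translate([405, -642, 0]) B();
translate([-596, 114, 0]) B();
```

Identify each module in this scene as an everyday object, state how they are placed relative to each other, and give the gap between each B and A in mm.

A is a table. B is a stool. Two stools sit around the table at the −y, −x sides. The gap between each stool and the table is 320 mm.

Each stool's nearest face is 320 mm from the table's bounding box.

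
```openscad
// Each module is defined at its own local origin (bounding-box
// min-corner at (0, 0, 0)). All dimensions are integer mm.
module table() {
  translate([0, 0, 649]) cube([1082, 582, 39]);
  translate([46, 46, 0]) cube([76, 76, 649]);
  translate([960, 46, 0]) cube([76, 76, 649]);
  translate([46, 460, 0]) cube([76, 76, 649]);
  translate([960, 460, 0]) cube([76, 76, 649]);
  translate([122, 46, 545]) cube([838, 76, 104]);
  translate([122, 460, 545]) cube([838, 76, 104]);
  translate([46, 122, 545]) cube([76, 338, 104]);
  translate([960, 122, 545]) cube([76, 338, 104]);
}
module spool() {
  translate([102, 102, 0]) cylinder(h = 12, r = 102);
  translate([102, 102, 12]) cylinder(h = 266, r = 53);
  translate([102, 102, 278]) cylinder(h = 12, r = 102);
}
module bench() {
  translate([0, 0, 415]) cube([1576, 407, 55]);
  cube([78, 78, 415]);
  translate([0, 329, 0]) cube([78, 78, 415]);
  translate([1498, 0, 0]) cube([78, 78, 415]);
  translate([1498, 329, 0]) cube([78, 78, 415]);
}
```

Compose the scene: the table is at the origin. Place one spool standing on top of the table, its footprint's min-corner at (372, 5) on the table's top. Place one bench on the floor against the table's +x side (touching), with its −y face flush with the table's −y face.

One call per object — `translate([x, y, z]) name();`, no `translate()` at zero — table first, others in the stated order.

table();
translate([372, 5, 688]) spool();
translate([1082, 0, 0]) bench();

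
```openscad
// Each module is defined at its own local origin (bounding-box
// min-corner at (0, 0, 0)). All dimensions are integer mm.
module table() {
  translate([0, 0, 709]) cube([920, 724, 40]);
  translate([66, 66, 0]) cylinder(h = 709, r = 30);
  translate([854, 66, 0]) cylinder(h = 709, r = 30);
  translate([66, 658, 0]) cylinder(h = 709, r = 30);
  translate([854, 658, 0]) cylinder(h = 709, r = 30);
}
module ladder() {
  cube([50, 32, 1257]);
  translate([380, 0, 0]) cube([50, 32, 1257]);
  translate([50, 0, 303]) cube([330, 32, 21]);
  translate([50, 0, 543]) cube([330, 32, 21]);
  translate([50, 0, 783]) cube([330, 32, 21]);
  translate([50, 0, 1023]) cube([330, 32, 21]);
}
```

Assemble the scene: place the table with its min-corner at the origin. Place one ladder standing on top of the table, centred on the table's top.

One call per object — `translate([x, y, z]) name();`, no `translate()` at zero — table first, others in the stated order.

table();
translate([245, 346, 749]) ladder();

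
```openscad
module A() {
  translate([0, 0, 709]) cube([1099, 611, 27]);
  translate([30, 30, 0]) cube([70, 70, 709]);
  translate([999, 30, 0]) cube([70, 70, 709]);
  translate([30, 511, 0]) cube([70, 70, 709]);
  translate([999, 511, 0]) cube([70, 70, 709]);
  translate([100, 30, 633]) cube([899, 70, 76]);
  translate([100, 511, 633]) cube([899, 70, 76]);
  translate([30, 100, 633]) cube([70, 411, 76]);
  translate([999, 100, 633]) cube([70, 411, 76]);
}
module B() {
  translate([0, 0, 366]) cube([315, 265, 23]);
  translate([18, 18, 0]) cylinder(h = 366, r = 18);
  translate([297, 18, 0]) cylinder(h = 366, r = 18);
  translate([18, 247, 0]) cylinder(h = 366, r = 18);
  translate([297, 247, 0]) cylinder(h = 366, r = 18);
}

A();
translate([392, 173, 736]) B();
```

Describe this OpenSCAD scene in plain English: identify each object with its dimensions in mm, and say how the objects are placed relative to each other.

A is a table: top 1099 mm (x) × 611 mm (y), 27 mm thick, upper face at z = 736 mm, on four 70×70 mm square legs, each inset 30 mm from the nearest pair of top edges, running from z = 0 to the bottom of the top. Four apron rails, 70 mm thick and 76 mm tall, run between adjacent legs with their top edges flush with the underside of the top and their outer faces flush with the legs' outer faces.

B is a simple wooden stool: a rectangular seat 315 mm (x) by 265 mm (y), 23 mm thick, top face at z = 389 mm, on four round legs, each 36 mm in diameter. The legs rest on z = 0, each leg's axis is inset half a diameter from the nearest pair of seat edges (so the leg's bounding box is flush with the corner).

The stool is on top of the table, centred.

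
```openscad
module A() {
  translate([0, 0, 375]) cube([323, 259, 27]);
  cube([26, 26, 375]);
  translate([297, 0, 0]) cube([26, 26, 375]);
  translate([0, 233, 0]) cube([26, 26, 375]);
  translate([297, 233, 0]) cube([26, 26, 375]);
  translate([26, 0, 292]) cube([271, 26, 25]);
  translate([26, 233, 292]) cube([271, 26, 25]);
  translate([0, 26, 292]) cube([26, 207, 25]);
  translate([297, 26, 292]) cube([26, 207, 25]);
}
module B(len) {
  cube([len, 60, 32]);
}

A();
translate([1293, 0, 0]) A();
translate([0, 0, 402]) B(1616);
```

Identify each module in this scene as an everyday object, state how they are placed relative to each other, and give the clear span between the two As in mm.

A is a stool. B is a beam. A beam spans the tops of two stools. The clear span between the two stools is 970 mm.

Second stool starts at x = 1293; first ends at x = 323; clear span = 1293 − 323 = 970 mm.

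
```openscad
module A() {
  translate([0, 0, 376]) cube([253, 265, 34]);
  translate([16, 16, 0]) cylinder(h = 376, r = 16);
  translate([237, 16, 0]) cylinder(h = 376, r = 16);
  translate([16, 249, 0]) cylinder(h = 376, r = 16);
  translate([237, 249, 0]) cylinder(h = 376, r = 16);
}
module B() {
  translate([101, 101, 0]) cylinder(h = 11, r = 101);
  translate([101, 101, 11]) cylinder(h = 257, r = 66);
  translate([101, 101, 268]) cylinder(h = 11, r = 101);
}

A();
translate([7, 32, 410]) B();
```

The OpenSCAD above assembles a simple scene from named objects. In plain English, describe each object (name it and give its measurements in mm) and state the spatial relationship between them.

A is a simple wooden stool: a rectangular seat 253 mm (x) by 265 mm (y), 34 mm thick, top face at z = 410 mm, on four round legs, each 32 mm in diameter. The legs rest on z = 0, each leg's axis is inset half a diameter from the nearest pair of seat edges (so the leg's bounding box is flush with the corner).

B is a spool: two coaxial disc flanges of radius 101 mm and thickness 11 mm, joined by a core cylinder of radius 66 mm and height 257 mm. The lower flange rests on z = 0 and the three cylinders share a vertical axis.

The spool is on top of the stool.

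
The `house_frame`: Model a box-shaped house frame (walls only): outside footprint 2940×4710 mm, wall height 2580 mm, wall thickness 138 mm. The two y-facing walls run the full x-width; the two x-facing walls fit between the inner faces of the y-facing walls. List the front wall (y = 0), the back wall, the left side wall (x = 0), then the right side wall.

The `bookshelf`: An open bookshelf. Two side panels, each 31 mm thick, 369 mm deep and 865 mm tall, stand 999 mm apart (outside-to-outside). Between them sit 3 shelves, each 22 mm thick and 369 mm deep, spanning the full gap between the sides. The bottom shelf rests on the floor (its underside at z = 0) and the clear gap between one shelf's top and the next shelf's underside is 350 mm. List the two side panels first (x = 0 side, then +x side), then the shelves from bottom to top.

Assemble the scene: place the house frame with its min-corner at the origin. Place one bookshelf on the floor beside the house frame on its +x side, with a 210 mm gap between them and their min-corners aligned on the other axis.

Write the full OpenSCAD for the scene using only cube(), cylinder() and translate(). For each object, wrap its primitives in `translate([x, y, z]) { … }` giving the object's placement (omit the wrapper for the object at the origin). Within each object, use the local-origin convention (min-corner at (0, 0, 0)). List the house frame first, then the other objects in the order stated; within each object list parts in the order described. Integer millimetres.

cube([2940, 138, 2580]);
translate([0, 4572, 0]) cube([2940, 138, 2580]);
translate([0, 138, 0]) cube([138, 4434, 2580]);
translate([2802, 138, 0]) cube([138, 4434, 2580]);
translate([3150, 0, 0]) {
  cube([31, 369, 865]);
  translate([968, 0, 0]) cube([31, 369, 865]);
  translate([31, 0, 0]) cube([937, 369, 22]);
  translate([31, 0, 372]) cube([937, 369, 22]);
  translate([31, 0, 744]) cube([937, 369, 22]);
}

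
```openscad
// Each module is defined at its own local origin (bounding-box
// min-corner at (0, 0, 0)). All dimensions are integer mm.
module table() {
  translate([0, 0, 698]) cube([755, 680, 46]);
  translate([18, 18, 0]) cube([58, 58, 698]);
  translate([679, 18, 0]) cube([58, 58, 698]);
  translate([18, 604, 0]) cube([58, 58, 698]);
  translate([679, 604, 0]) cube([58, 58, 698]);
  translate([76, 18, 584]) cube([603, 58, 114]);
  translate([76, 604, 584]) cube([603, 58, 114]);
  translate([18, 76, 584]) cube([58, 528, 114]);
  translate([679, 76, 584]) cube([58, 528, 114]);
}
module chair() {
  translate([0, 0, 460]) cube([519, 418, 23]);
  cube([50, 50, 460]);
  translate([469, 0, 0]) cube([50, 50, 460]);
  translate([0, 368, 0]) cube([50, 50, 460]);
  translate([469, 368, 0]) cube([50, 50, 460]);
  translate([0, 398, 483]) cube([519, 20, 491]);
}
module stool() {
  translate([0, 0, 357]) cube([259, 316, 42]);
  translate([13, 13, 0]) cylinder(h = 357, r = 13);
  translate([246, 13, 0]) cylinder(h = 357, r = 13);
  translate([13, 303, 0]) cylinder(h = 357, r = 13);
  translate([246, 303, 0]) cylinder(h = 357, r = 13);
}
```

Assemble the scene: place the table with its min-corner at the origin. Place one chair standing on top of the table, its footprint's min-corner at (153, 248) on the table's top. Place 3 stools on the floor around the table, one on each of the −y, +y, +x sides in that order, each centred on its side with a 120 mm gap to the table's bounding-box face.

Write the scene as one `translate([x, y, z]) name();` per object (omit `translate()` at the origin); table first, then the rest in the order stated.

table();
translate([153, 248, 744]) chair();
translate([248, -436, 0]) stool();
translate([248, 800, 0]) stool();
translate([875, 182, 0]) stool();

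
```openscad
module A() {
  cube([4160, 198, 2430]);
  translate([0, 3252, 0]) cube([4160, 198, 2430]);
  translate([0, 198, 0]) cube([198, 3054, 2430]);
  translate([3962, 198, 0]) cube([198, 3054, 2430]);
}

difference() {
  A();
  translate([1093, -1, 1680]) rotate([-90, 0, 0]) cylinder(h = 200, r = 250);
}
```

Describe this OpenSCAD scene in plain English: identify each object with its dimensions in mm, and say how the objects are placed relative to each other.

A is the wall frame of a small rectangular building: four walls, each 2430 mm tall and 198 mm thick, enclosing a footprint 4160 mm (x) by 3450 mm (y) outside-to-outside, with no floor or roof. The front and back walls (the −y and +y sides) span the full width; the two side walls fit between them.

The house frame has a circular hole of radius 250 mm through its front wall, centred at (x = 1093, z = 1680).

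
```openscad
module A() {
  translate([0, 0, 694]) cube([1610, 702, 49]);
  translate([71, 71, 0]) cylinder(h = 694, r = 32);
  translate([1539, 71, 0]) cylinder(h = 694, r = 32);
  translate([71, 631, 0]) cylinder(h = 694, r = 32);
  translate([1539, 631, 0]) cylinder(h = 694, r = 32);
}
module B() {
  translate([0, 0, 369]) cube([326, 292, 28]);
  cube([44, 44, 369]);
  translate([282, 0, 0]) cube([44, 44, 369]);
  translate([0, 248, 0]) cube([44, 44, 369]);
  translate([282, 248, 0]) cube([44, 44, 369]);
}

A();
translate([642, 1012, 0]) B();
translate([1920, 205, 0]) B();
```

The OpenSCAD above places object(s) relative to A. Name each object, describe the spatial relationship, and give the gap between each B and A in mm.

Each stool's nearest face is 310 mm from the table's bounding box.

A is a table. B is a stool. Two stools sit around the table at the +y, +x sides. The gap between each stool and the table is 310 mm.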